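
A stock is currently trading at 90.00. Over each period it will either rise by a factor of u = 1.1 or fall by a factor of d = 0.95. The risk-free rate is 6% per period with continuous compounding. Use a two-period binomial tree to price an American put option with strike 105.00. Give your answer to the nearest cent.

15.00

Risk-neutral probability p = (e^0.06 − 0.95)/(1.1 − 0.95) = 0.1118/0.1500 = 0.7456
Terminal stock prices: S_uu = 108.9, S_ud = 94.05, S_dd = 81.22
Terminal payoffs (K − S): max(-3.9, 0) = 0, max(10.95, 0) = 10.95, max(23.78, 0) = 23.78
Node u (S = 99): continuation = e^(−0.06)·[0.7456·0.0000 + 0.2544·10.9500] = 2.6237; exercise value = 6.0000 > continuation, so V_u = 6.0000 (exercise)
Node d (S = 85.5): continuation = e^(−0.06)·[0.7456·10.9500 + 0.2544·23.7750] = 13.3853; exercise value = 19.5000 > continuation, so V_d = 19.5000 (exercise)
Node 0 (S = 90): continuation = e^(−0.06)·[0.7456·6.0000 + 0.2544·19.5000] = 8.8853; exercise value = 15.0000 > continuation, so V_0 = 15.0000 (exercise)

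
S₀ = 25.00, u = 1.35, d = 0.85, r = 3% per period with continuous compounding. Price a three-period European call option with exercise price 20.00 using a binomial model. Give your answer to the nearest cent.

7.83

Risk-neutral probability p = (e^0.03 − 0.85)/(1.35 − 0.85) = 0.1805/0.5000 = 0.3609
Terminal stock prices: S_uuu = 61.51, S_uud = 38.73, S_udd = 24.38, S_ddd = 15.35
Terminal payoffs (S − K): max(41.51, 0) = 41.51, max(18.73, 0) = 18.73, max(4.384, 0) = 4.384, max(-4.647, 0) = 0
Node uu (S = 45.56): V_uu = e^(−0.03)·[0.3609·41.5094 + 0.6391·18.7281] = 26.1536
Node ud (S = 28.69): V_ud = e^(−0.03)·[0.3609·18.7281 + 0.6391·4.3844] = 9.2786
Node dd (S = 18.06): V_dd = e^(−0.03)·[0.3609·4.3844 + 0.6391·0.0000] = 1.5356
Node u (S = 33.75): V_u = e^(−0.03)·[0.3609·26.1536 + 0.6391·9.2786] = 14.9147
Node d (S = 21.25): V_d = e^(−0.03)·[0.3609·9.2786 + 0.6391·1.5356] = 4.2021
Node 0 (S = 25): V_0 = e^(−0.03)·[0.3609·14.9147 + 0.6391·4.2021] = 7.8299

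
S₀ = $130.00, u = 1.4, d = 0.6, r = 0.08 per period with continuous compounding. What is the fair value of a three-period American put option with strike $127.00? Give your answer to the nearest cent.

$22.49

Risk-neutral probability p = (e^0.08 − 0.6)/(1.4 − 0.6) = 0.4833/0.8000 = 0.6041
Terminal stock prices: S_uuu = 356.7, S_uud = 152.9, S_udd = 65.52, S_ddd = 28.08
Terminal payoffs (K − S): max(-229.7, 0) = 0, max(-25.88, 0) = 0, max(61.48, 0) = 61.48, max(98.92, 0) = 98.92
Node uu (S = 254.8): continuation = e^(−0.08)·[0.6041·0.0000 + 0.3959·0.0000] = 0.0000; exercise value = 0.0000 ≤ continuation, so V_uu = 0.0000
Node ud (S = 109.2): continuation = e^(−0.08)·[0.6041·0.0000 + 0.3959·61.4800] = 22.4681; exercise value = 17.8000 ≤ continuation, so V_ud = 22.4681
Node dd (S = 46.8): continuation = e^(−0.08)·[0.6041·61.4800 + 0.3959·98.9200] = 70.4358; exercise value = 80.2000 > continuation, so V_dd = 80.2000 (exercise)
Node u (S = 182): continuation = e^(−0.08)·[0.6041·0.0000 + 0.3959·22.4681] = 8.2110; exercise value = 0.0000 ≤ continuation, so V_u = 8.2110
Node d (S = 78): continuation = e^(−0.08)·[0.6041·22.4681 + 0.3959·80.2000] = 41.8390; exercise value = 49.0000 > continuation, so V_d = 49.0000 (exercise)
Node 0 (S = 130): continuation = e^(−0.08)·[0.6041·8.2110 + 0.3959·49.0000] = 22.4862; exercise value = 0.0000 ≤ continuation, so V_0 = 22.4862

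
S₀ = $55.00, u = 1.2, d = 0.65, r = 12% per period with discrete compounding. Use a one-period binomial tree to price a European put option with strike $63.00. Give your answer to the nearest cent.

Risk-neutral probability p = (1 + 0.12 − 0.65)/(1.2 − 0.65) = 0.4700/0.5500 = 0.8545
Terminal stock prices: S_u = 66, S_d = 35.75
Terminal payoffs (K − S): max(-3, 0) = 0, max(27.25, 0) = 27.25
Node 0 (S = 55): V_0 = 1/1.12·[0.8545·0.0000 + 0.1455·27.2500] = 3.5390

$3.54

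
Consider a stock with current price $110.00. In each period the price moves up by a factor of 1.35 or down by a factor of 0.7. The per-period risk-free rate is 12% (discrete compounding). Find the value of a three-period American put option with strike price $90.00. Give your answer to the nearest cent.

$5.59

Risk-neutral probability p = (1 + 0.12 − 0.7)/(1.35 − 0.7) = 0.4200/0.6500 = 0.6462
Terminal stock prices: S_uuu = 270.6, S_uud = 140.3, S_udd = 72.76, S_ddd = 37.73
Terminal payoffs (K − S): max(-180.6, 0) = 0, max(-50.33, 0) = 0, max(17.24, 0) = 17.24, max(52.27, 0) = 52.27
Node uu (S = 200.5): continuation = 1/1.12·[0.6462·0.0000 + 0.3538·0.0000] = 0.0000; exercise value = 0.0000 ≤ continuation, so V_uu = 0.0000
Node ud (S = 103.9): continuation = 1/1.12·[0.6462·0.0000 + 0.3538·17.2350] = 5.4451; exercise value = 0.0000 ≤ continuation, so V_ud = 5.4451
Node dd (S = 53.9): continuation = 1/1.12·[0.6462·17.2350 + 0.3538·52.2700] = 26.4571; exercise value = 36.1000 > continuation, so V_dd = 36.1000 (exercise)
Node u (S = 148.5): continuation = 1/1.12·[0.6462·0.0000 + 0.3538·5.4451] = 1.7203; exercise value = 0.0000 ≤ continuation, so V_u = 1.7203
Node d (S = 77): continuation = 1/1.12·[0.6462·5.4451 + 0.3538·36.1000] = 14.5466; exercise value = 13.0000 ≤ continuation, so V_d = 14.5466
Node 0 (S = 110): continuation = 1/1.12·[0.6462·1.7203 + 0.3538·14.5466] = 5.5883; exercise value = 0.0000 ≤ continuation, so V_0 = 5.5883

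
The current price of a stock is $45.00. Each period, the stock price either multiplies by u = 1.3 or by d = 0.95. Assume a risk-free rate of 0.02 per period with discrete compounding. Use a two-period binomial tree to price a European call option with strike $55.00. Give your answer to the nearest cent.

Risk-neutral probability p = (1 + 0.02 − 0.95)/(1.3 − 0.95) = 0.0700/0.3500 = 0.2000
Terminal stock prices: S_uu = 76.05, S_ud = 55.57, S_dd = 40.61
Terminal payoffs (S − K): max(21.05, 0) = 21.05, max(0.575, 0) = 0.575, max(-14.39, 0) = 0
Node u (S = 58.5): V_u = 1/1.02·[0.2000·21.0500 + 0.8000·0.5750] = 4.5784
Node d (S = 42.75): V_d = 1/1.02·[0.2000·0.5750 + 0.8000·0.0000] = 0.1127
Node 0 (S = 45): V_0 = 1/1.02·[0.2000·4.5784 + 0.8000·0.1127] = 0.9862

$0.99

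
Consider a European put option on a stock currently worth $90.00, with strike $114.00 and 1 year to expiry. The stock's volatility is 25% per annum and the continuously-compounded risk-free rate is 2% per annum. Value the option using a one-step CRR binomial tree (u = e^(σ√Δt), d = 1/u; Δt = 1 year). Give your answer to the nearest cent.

CRR parameters: u = e^(σ√Δt) = e^(0.25·√1) = 1.2840, d = 1/u = 0.7788
Per-period rate: rΔt = 0.02·1 = 0.02, so R = e^0.02 = 1.0202
Risk-neutral probability p = (e^0.02 − 0.7788)/(1.2840 − 0.7788) = 0.2414/0.5052 = 0.4778
Terminal stock prices: S_u = 115.6, S_d = 70.09
Terminal payoffs (K − S): max(-1.562, 0) = 0, max(43.91, 0) = 43.91
Node 0 (S = 90): V_0 = e^(−0.02)·[0.4778·0.0000 + 0.5222·43.9079] = 22.4743

$22.47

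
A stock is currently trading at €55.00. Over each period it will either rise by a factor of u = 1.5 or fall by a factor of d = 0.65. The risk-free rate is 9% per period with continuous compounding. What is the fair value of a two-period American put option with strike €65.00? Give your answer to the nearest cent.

Risk-neutral probability p = (e^0.09 − 0.65)/(1.5 − 0.65) = 0.4442/0.8500 = 0.5226
Terminal stock prices: S_uu = 123.8, S_ud = 53.62, S_dd = 23.24
Terminal payoffs (K − S): max(-58.75, 0) = 0, max(11.38, 0) = 11.38, max(41.76, 0) = 41.76
Node u (S = 82.5): continuation = e^(−0.09)·[0.5226·0.0000 + 0.4774·11.3750] = 4.9635; exercise value = 0.0000 ≤ continuation, so V_u = 4.9635
Node d (S = 35.75): continuation = e^(−0.09)·[0.5226·11.3750 + 0.4774·41.7625] = 23.6555; exercise value = 29.2500 > continuation, so V_d = 29.2500 (exercise)
Node 0 (S = 55): continuation = e^(−0.09)·[0.5226·4.9635 + 0.4774·29.2500] = 15.1337; exercise value = 10.0000 ≤ continuation, so V_0 = 15.1337

€15.13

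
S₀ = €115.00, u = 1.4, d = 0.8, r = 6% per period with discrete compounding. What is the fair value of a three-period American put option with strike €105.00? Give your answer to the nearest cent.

€9.43

Risk-neutral probability p = (1 + 0.06 − 0.8)/(1.4 − 0.8) = 0.2600/0.6000 = 0.4333
Terminal stock prices: S_uuu = 315.6, S_uud = 180.3, S_udd = 103, S_ddd = 58.88
Terminal payoffs (K − S): max(-210.6, 0) = 0, max(-75.32, 0) = 0, max(1.96, 0) = 1.96, max(46.12, 0) = 46.12
Node uu (S = 225.4): continuation = 1/1.06·[0.4333·0.0000 + 0.5667·0.0000] = 0.0000; exercise value = 0.0000 ≤ continuation, so V_uu = 0.0000
Node ud (S = 128.8): continuation = 1/1.06·[0.4333·0.0000 + 0.5667·1.9600] = 1.0478; exercise value = 0.0000 ≤ continuation, so V_ud = 1.0478
Node dd (S = 73.6): continuation = 1/1.06·[0.4333·1.9600 + 0.5667·46.1200] = 25.4566; exercise value = 31.4000 > continuation, so V_dd = 31.4000 (exercise)
Node u (S = 161): continuation = 1/1.06·[0.4333·0.0000 + 0.5667·1.0478] = 0.5601; exercise value = 0.0000 ≤ continuation, so V_u = 0.5601
Node d (S = 92): continuation = 1/1.06·[0.4333·1.0478 + 0.5667·31.4000] = 17.2145; exercise value = 13.0000 ≤ continuation, so V_d = 17.2145
Node 0 (S = 115): continuation = 1/1.06·[0.4333·0.5601 + 0.5667·17.2145] = 9.4317; exercise value = 0.0000 ≤ continuation, so V_0 = 9.4317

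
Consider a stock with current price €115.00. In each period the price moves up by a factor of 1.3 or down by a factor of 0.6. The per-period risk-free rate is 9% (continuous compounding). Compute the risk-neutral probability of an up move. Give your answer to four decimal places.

Risk-neutral probability p = (e^0.09 − 0.6)/(1.3 − 0.6) = 0.4942/0.7000 = 0.7060

p = 0.7060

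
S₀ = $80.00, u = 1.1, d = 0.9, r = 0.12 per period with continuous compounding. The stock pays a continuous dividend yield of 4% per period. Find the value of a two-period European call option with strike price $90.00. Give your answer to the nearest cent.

$4.49

Per-period risk-free factor R = e^0.12 = 1.1275; dividend-adjusted growth = e^(0.12−0.04) = 1.0833.
Risk-neutral probability p = (1.0833 − 0.9)/(1.1 − 0.9) = 0.1833/0.2000 = 0.9164
Terminal stock prices: S_uu = 96.8, S_ud = 79.2, S_dd = 64.8
Terminal payoffs (S − K): max(6.8, 0) = 6.8, max(-10.8, 0) = 0, max(-25.2, 0) = 0
Node u (S = 88): V_u = e^(−0.12)·[0.9164·6.8000 + 0.0836·0.0000] = 5.5271
Node d (S = 72): V_d = e^(−0.12)·[0.9164·0.0000 + 0.0836·0.0000] = 0.0000
Node 0 (S = 80): V_0 = e^(−0.12)·[0.9164·5.5271 + 0.0836·0.0000] = 4.4924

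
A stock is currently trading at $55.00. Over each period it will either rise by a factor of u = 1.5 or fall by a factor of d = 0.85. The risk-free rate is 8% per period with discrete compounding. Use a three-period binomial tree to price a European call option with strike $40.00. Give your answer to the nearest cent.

Risk-neutral probability p = (1 + 0.08 − 0.85)/(1.5 − 0.85) = 0.2300/0.6500 = 0.3538
Terminal stock prices: S_uuu = 185.6, S_uud = 105.2, S_udd = 59.61, S_ddd = 33.78
Terminal payoffs (S − K): max(145.6, 0) = 145.6, max(65.19, 0) = 65.19, max(19.61, 0) = 19.61, max(-6.223, 0) = 0
Node uu (S = 123.8): V_uu = 1/1.08·[0.3538·145.6250 + 0.6462·65.1875] = 86.7130
Node ud (S = 70.12): V_ud = 1/1.08·[0.3538·65.1875 + 0.6462·19.6062] = 33.0880
Node dd (S = 39.74): V_dd = 1/1.08·[0.3538·19.6062 + 0.6462·0.0000] = 6.4237
Node u (S = 82.5): V_u = 1/1.08·[0.3538·86.7130 + 0.6462·33.0880] = 48.2064
Node d (S = 46.75): V_d = 1/1.08·[0.3538·33.0880 + 0.6462·6.4237] = 14.6840
Node 0 (S = 55): V_0 = 1/1.08·[0.3538·48.2064 + 0.6462·14.6840] = 24.5794

$24.58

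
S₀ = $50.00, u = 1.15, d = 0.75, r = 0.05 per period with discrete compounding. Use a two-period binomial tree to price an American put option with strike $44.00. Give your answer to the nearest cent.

Risk-neutral probability p = (1 + 0.05 − 0.75)/(1.15 − 0.75) = 0.3000/0.4000 = 0.7500
Terminal stock prices: S_uu = 66.12, S_ud = 43.12, S_dd = 28.12
Terminal payoffs (K − S): max(-22.12, 0) = 0, max(0.875, 0) = 0.875, max(15.88, 0) = 15.88
Node u (S = 57.5): continuation = 1/1.05·[0.7500·0.0000 + 0.2500·0.8750] = 0.2083; exercise value = 0.0000 ≤ continuation, so V_u = 0.2083
Node d (S = 37.5): continuation = 1/1.05·[0.7500·0.8750 + 0.2500·15.8750] = 4.4048; exercise value = 6.5000 > continuation, so V_d = 6.5000 (exercise)
Node 0 (S = 50): continuation = 1/1.05·[0.7500·0.2083 + 0.2500·6.5000] = 1.6964; exercise value = 0.0000 ≤ continuation, so V_0 = 1.6964

$1.70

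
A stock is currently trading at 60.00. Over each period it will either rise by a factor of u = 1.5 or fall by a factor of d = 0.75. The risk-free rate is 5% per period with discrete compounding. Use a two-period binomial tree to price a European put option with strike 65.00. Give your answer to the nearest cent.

Risk-neutral probability p = (1 + 0.05 − 0.75)/(1.5 − 0.75) = 0.3000/0.7500 = 0.4000
Terminal stock prices: S_uu = 135, S_ud = 67.5, S_dd = 33.75
Terminal payoffs (K − S): max(-70, 0) = 0, max(-2.5, 0) = 0, max(31.25, 0) = 31.25
Node u (S = 90): V_u = 1/1.05·[0.4000·0.0000 + 0.6000·0.0000] = 0.0000
Node d (S = 45): V_d = 1/1.05·[0.4000·0.0000 + 0.6000·31.2500] = 17.8571
Node 0 (S = 60): V_0 = 1/1.05·[0.4000·0.0000 + 0.6000·17.8571] = 10.2041

10.20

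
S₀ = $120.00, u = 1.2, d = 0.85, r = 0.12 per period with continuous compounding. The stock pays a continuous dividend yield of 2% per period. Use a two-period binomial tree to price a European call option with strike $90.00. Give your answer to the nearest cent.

$44.69

Per-period risk-free factor R = e^0.12 = 1.1275; dividend-adjusted growth = e^(0.12−0.02) = 1.1052.
Risk-neutral probability p = (1.1052 − 0.85)/(1.2 − 0.85) = 0.2552/0.3500 = 0.7291
Terminal stock prices: S_uu = 172.8, S_ud = 122.4, S_dd = 86.7
Terminal payoffs (S − K): max(82.8, 0) = 82.8, max(32.4, 0) = 32.4, max(-3.3, 0) = 0
Node u (S = 144): V_u = e^(−0.12)·[0.7291·82.8000 + 0.2709·32.4000] = 61.3258
Node d (S = 102): V_d = e^(−0.12)·[0.7291·32.4000 + 0.2709·0.0000] = 20.9504
Node 0 (S = 120): V_0 = e^(−0.12)·[0.7291·61.3258 + 0.2709·20.9504] = 44.6888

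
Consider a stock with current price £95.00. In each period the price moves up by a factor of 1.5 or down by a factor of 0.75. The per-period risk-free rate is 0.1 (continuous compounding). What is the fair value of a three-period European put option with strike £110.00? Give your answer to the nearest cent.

Risk-neutral probability p = (e^0.1 − 0.75)/(1.5 − 0.75) = 0.3552/0.7500 = 0.4736
Terminal stock prices: S_uuu = 320.6, S_uud = 160.3, S_udd = 80.16, S_ddd = 40.08
Terminal payoffs (K − S): max(-210.6, 0) = 0, max(-50.31, 0) = 0, max(29.84, 0) = 29.84, max(69.92, 0) = 69.92
Node uu (S = 213.8): V_uu = e^(−0.1)·[0.4736·0.0000 + 0.5264·0.0000] = 0.0000
Node ud (S = 106.9): V_ud = e^(−0.1)·[0.4736·0.0000 + 0.5264·29.8438] = 14.2158
Node dd (S = 53.44): V_dd = e^(−0.1)·[0.4736·29.8438 + 0.5264·69.9219] = 46.0946
Node u (S = 142.5): V_u = e^(−0.1)·[0.4736·0.0000 + 0.5264·14.2158] = 6.7716
Node d (S = 71.25): V_d = e^(−0.1)·[0.4736·14.2158 + 0.5264·46.0946] = 28.0482
Node 0 (S = 95): V_0 = e^(−0.1)·[0.4736·6.7716 + 0.5264·28.0482] = 16.2621

£16.26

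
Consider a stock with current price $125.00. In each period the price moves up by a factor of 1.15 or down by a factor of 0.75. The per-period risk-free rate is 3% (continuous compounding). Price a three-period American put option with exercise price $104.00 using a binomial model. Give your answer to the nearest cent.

$5.48

Risk-neutral probability p = (e^0.03 − 0.75)/(1.15 − 0.75) = 0.2805/0.4000 = 0.7011
Terminal stock prices: S_uuu = 190.1, S_uud = 124, S_udd = 80.86, S_ddd = 52.73
Terminal payoffs (K − S): max(-86.11, 0) = 0, max(-19.98, 0) = 0, max(23.14, 0) = 23.14, max(51.27, 0) = 51.27
Node uu (S = 165.3): continuation = e^(−0.03)·[0.7011·0.0000 + 0.2989·0.0000] = 0.0000; exercise value = 0.0000 ≤ continuation, so V_uu = 0.0000
Node ud (S = 107.8): continuation = e^(−0.03)·[0.7011·0.0000 + 0.2989·23.1406] = 6.7115; exercise value = 0.0000 ≤ continuation, so V_ud = 6.7115
Node dd (S = 70.31): continuation = e^(−0.03)·[0.7011·23.1406 + 0.2989·51.2656] = 30.6138; exercise value = 33.6875 > continuation, so V_dd = 33.6875 (exercise)
Node u (S = 143.8): continuation = e^(−0.03)·[0.7011·0.0000 + 0.2989·6.7115] = 1.9465; exercise value = 0.0000 ≤ continuation, so V_u = 1.9465
Node d (S = 93.75): continuation = e^(−0.03)·[0.7011·6.7115 + 0.2989·33.6875] = 14.3370; exercise value = 10.2500 ≤ continuation, so V_d = 14.3370
Node 0 (S = 125): continuation = e^(−0.03)·[0.7011·1.9465 + 0.2989·14.3370] = 5.4826; exercise value = 0.0000 ≤ continuation, so V_0 = 5.4826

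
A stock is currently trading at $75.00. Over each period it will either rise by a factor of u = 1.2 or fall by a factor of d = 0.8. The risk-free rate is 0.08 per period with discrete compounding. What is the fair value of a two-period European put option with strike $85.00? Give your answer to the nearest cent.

$7.54

Risk-neutral probability p = (1 + 0.08 − 0.8)/(1.2 − 0.8) = 0.2800/0.4000 = 0.7000
Terminal stock prices: S_uu = 108, S_ud = 72, S_dd = 48
Terminal payoffs (K − S): max(-23, 0) = 0, max(13, 0) = 13, max(37, 0) = 37
Node u (S = 90): V_u = 1/1.08·[0.7000·0.0000 + 0.3000·13.0000] = 3.6111
Node d (S = 60): V_d = 1/1.08·[0.7000·13.0000 + 0.3000·37.0000] = 18.7037
Node 0 (S = 75): V_0 = 1/1.08·[0.7000·3.6111 + 0.3000·18.7037] = 7.5360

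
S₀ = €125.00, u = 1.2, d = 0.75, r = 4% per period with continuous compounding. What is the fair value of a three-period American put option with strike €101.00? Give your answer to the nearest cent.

Risk-neutral probability p = (e^0.04 − 0.75)/(1.2 − 0.75) = 0.2908/0.4500 = 0.6462
Terminal stock prices: S_uuu = 216, S_uud = 135, S_udd = 84.38, S_ddd = 52.73
Terminal payoffs (K − S): max(-115, 0) = 0, max(-34, 0) = 0, max(16.62, 0) = 16.62, max(48.27, 0) = 48.27
Node uu (S = 180): continuation = e^(−0.04)·[0.6462·0.0000 + 0.3538·0.0000] = 0.0000; exercise value = 0.0000 ≤ continuation, so V_uu = 0.0000
Node ud (S = 112.5): continuation = e^(−0.04)·[0.6462·0.0000 + 0.3538·16.6250] = 5.6506; exercise value = 0.0000 ≤ continuation, so V_ud = 5.6506
Node dd (S = 70.31): continuation = e^(−0.04)·[0.6462·16.6250 + 0.3538·48.2656] = 26.7272; exercise value = 30.6875 > continuation, so V_dd = 30.6875 (exercise)
Node u (S = 150): continuation = e^(−0.04)·[0.6462·0.0000 + 0.3538·5.6506] = 1.9205; exercise value = 0.0000 ≤ continuation, so V_u = 1.9205
Node d (S = 93.75): continuation = e^(−0.04)·[0.6462·5.6506 + 0.3538·30.6875] = 13.9386; exercise value = 7.2500 ≤ continuation, so V_d = 13.9386
Node 0 (S = 125): continuation = e^(−0.04)·[0.6462·1.9205 + 0.3538·13.9386] = 5.9300; exercise value = 0.0000 ≤ continuation, so V_0 = 5.9300

€5.93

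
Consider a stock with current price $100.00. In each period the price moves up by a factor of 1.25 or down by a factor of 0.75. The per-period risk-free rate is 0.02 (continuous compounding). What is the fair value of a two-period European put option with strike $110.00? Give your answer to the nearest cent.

Risk-neutral probability p = (e^0.02 − 0.75)/(1.25 − 0.75) = 0.2702/0.5000 = 0.5404
Terminal stock prices: S_uu = 156.2, S_ud = 93.75, S_dd = 56.25
Terminal payoffs (K − S): max(-46.25, 0) = 0, max(16.25, 0) = 16.25, max(53.75, 0) = 53.75
Node u (S = 125): V_u = e^(−0.02)·[0.5404·0.0000 + 0.4596·16.2500] = 7.3206
Node d (S = 75): V_d = e^(−0.02)·[0.5404·16.2500 + 0.4596·53.7500] = 32.8219
Node 0 (S = 100): V_0 = e^(−0.02)·[0.5404·7.3206 + 0.4596·32.8219] = 18.6639

$18.66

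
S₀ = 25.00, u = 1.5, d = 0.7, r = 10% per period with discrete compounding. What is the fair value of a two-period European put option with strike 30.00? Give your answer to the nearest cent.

Risk-neutral probability p = (1 + 0.1 − 0.7)/(1.5 − 0.7) = 0.4000/0.8000 = 0.5000
Terminal stock prices: S_uu = 56.25, S_ud = 26.25, S_dd = 12.25
Terminal payoffs (K − S): max(-26.25, 0) = 0, max(3.75, 0) = 3.75, max(17.75, 0) = 17.75
Node u (S = 37.5): V_u = 1/1.1·[0.5000·0.0000 + 0.5000·3.7500] = 1.7045
Node d (S = 17.5): V_d = 1/1.1·[0.5000·3.7500 + 0.5000·17.7500] = 9.7727
Node 0 (S = 25): V_0 = 1/1.1·[0.5000·1.7045 + 0.5000·9.7727] = 5.2169

5.22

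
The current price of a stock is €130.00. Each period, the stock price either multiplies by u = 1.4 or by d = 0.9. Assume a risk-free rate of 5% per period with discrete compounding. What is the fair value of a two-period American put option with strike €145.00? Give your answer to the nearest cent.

€18.67

Risk-neutral probability p = (1 + 0.05 − 0.9)/(1.4 − 0.9) = 0.1500/0.5000 = 0.3000
Terminal stock prices: S_uu = 254.8, S_ud = 163.8, S_dd = 105.3
Terminal payoffs (K − S): max(-109.8, 0) = 0, max(-18.8, 0) = 0, max(39.7, 0) = 39.7
Node u (S = 182): continuation = 1/1.05·[0.3000·0.0000 + 0.7000·0.0000] = 0.0000; exercise value = 0.0000 ≤ continuation, so V_u = 0.0000
Node d (S = 117): continuation = 1/1.05·[0.3000·0.0000 + 0.7000·39.7000] = 26.4667; exercise value = 28.0000 > continuation, so V_d = 28.0000 (exercise)
Node 0 (S = 130): continuation = 1/1.05·[0.3000·0.0000 + 0.7000·28.0000] = 18.6667; exercise value = 15.0000 ≤ continuation, so V_0 = 18.6667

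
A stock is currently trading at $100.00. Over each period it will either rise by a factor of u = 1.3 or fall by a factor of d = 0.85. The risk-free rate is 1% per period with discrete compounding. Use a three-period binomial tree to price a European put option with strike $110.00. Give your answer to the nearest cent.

$19.53

Risk-neutral probability p = (1 + 0.01 − 0.85)/(1.3 − 0.85) = 0.1600/0.4500 = 0.3556
Terminal stock prices: S_uuu = 219.7, S_uud = 143.7, S_udd = 93.92, S_ddd = 61.41
Terminal payoffs (K − S): max(-109.7, 0) = 0, max(-33.65, 0) = 0, max(16.08, 0) = 16.08, max(48.59, 0) = 48.59
Node uu (S = 169): V_uu = 1/1.01·[0.3556·0.0000 + 0.6444·0.0000] = 0.0000
Node ud (S = 110.5): V_ud = 1/1.01·[0.3556·0.0000 + 0.6444·16.0750] = 10.2569
Node dd (S = 72.25): V_dd = 1/1.01·[0.3556·16.0750 + 0.6444·48.5875] = 36.6609
Node u (S = 130): V_u = 1/1.01·[0.3556·0.0000 + 0.6444·10.2569] = 6.5445
Node d (S = 85): V_d = 1/1.01·[0.3556·10.2569 + 0.6444·36.6609] = 27.0028
Node 0 (S = 100): V_0 = 1/1.01·[0.3556·6.5445 + 0.6444·27.0028] = 19.5334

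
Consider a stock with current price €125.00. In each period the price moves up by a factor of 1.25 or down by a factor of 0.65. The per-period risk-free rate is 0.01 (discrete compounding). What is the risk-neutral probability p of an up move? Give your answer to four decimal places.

p = 0.6000

Risk-neutral probability p = (1 + 0.01 − 0.65)/(1.25 − 0.65) = 0.3600/0.6000 = 0.6000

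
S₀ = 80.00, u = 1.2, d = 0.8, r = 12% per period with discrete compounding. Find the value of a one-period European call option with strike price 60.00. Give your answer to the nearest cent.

Risk-neutral probability p = (1 + 0.12 − 0.8)/(1.2 − 0.8) = 0.3200/0.4000 = 0.8000
Terminal stock prices: S_u = 96, S_d = 64
Terminal payoffs (S − K): max(36, 0) = 36, max(4, 0) = 4
Node 0 (S = 80): V_0 = 1/1.12·[0.8000·36.0000 + 0.2000·4.0000] = 26.4286

26.43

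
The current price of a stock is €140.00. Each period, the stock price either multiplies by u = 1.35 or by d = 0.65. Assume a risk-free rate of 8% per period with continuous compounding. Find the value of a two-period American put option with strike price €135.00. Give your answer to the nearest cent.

Risk-neutral probability p = (e^0.08 − 0.65)/(1.35 − 0.65) = 0.4333/0.7000 = 0.6190
Terminal stock prices: S_uu = 255.2, S_ud = 122.9, S_dd = 59.15
Terminal payoffs (K − S): max(-120.2, 0) = 0, max(12.15, 0) = 12.15, max(75.85, 0) = 75.85
Node u (S = 189): continuation = e^(−0.08)·[0.6190·0.0000 + 0.3810·12.1500] = 4.2735; exercise value = 0.0000 ≤ continuation, so V_u = 4.2735
Node d (S = 91): continuation = e^(−0.08)·[0.6190·12.1500 + 0.3810·75.8500] = 33.6207; exercise value = 44.0000 > continuation, so V_d = 44.0000 (exercise)
Node 0 (S = 140): continuation = e^(−0.08)·[0.6190·4.2735 + 0.3810·44.0000] = 17.9177; exercise value = 0.0000 ≤ continuation, so V_0 = 17.9177

€17.92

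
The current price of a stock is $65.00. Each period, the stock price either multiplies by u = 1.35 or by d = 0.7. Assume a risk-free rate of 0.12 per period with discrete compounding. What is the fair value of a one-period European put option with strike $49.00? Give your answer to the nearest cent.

$1.11

Risk-neutral probability p = (1 + 0.12 − 0.7)/(1.35 − 0.7) = 0.4200/0.6500 = 0.6462
Terminal stock prices: S_u = 87.75, S_d = 45.5
Terminal payoffs (K − S): max(-38.75, 0) = 0, max(3.5, 0) = 3.5
Node 0 (S = 65): V_0 = 1/1.12·[0.6462·0.0000 + 0.3538·3.5000] = 1.1058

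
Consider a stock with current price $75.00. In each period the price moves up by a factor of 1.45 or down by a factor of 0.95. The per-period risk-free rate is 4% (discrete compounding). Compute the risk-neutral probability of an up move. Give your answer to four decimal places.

p = 0.1800

Risk-neutral probability p = (1 + 0.04 − 0.95)/(1.45 − 0.95) = 0.0900/0.5000 = 0.1800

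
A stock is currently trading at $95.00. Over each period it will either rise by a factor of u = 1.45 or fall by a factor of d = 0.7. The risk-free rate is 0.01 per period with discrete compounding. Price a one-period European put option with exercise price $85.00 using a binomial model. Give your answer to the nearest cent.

$10.75

Risk-neutral probability p = (1 + 0.01 − 0.7)/(1.45 − 0.7) = 0.3100/0.7500 = 0.4133
Terminal stock prices: S_u = 137.8, S_d = 66.5
Terminal payoffs (K − S): max(-52.75, 0) = 0, max(18.5, 0) = 18.5
Node 0 (S = 95): V_0 = 1/1.01·[0.4133·0.0000 + 0.5867·18.5000] = 10.7459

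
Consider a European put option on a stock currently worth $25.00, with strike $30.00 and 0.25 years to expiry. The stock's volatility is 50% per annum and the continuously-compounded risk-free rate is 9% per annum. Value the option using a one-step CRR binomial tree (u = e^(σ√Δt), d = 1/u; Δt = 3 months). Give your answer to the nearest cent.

CRR parameters: u = e^(σ√Δt) = e^(0.5·√0.25) = 1.2840, d = 1/u = 0.7788
Per-period rate: rΔt = 0.09·0.25 = 0.0225, so R = e^0.0225 = 1.0228
Risk-neutral probability p = (e^0.0225 − 0.7788)/(1.2840 − 0.7788) = 0.2440/0.5052 = 0.4829
Terminal stock prices: S_u = 32.1, S_d = 19.47
Terminal payoffs (K − S): max(-2.101, 0) = 0, max(10.53, 0) = 10.53
Node 0 (S = 25): V_0 = e^(−0.0225)·[0.4829·0.0000 + 0.5171·10.5300] = 5.3243

$5.32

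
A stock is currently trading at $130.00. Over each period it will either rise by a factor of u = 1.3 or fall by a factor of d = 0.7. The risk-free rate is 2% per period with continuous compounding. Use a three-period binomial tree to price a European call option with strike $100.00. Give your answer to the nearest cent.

Risk-neutral probability p = (e^0.02 − 0.7)/(1.3 − 0.7) = 0.3202/0.6000 = 0.5337
Terminal stock prices: S_uuu = 285.6, S_uud = 153.8, S_udd = 82.81, S_ddd = 44.59
Terminal payoffs (S − K): max(185.6, 0) = 185.6, max(53.79, 0) = 53.79, max(-17.19, 0) = 0, max(-55.41, 0) = 0
Node uu (S = 219.7): V_uu = e^(−0.02)·[0.5337·185.6100 + 0.4663·53.7900] = 121.6801
Node ud (S = 118.3): V_ud = e^(−0.02)·[0.5337·53.7900 + 0.4663·0.0000] = 28.1376
Node dd (S = 63.7): V_dd = e^(−0.02)·[0.5337·0.0000 + 0.4663·0.0000] = 0.0000
Node u (S = 169): V_u = e^(−0.02)·[0.5337·121.6801 + 0.4663·28.1376] = 76.5127
Node d (S = 91): V_d = e^(−0.02)·[0.5337·28.1376 + 0.4663·0.0000] = 14.7188
Node 0 (S = 130): V_0 = e^(−0.02)·[0.5337·76.5127 + 0.4663·14.7188] = 46.7518

$46.75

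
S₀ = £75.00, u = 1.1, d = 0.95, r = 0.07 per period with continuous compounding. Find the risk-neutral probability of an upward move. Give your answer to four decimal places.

Risk-neutral probability p = (e^0.07 − 0.95)/(1.1 − 0.95) = 0.1225/0.1500 = 0.8167

p = 0.8167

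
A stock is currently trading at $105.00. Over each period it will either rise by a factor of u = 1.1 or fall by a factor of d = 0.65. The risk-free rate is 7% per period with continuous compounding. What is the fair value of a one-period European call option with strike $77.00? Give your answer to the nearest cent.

$33.70

Risk-neutral probability p = (e^0.07 − 0.65)/(1.1 − 0.65) = 0.4225/0.4500 = 0.9389
Terminal stock prices: S_u = 115.5, S_d = 68.25
Terminal payoffs (S − K): max(38.5, 0) = 38.5, max(-8.75, 0) = 0
Node 0 (S = 105): V_0 = e^(−0.07)·[0.9389·38.5000 + 0.0611·0.0000] = 33.7041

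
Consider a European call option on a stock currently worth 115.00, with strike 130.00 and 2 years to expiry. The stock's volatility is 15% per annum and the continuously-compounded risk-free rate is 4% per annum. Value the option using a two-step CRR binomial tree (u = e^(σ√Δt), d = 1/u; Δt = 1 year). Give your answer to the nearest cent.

CRR parameters: u = e^(σ√Δt) = e^(0.15·√1) = 1.1618, d = 1/u = 0.8607
Per-period rate: rΔt = 0.04·1 = 0.04, so R = e^0.04 = 1.0408
Risk-neutral probability p = (e^0.04 − 0.8607)/(1.1618 − 0.8607) = 0.1801/0.3011 = 0.5981
Terminal stock prices: S_uu = 155.2, S_ud = 115, S_dd = 85.19
Terminal payoffs (S − K): max(25.23, 0) = 25.23, max(-15, 0) = 0, max(-44.81, 0) = 0
Node u (S = 133.6): V_u = e^(−0.04)·[0.5981·25.2338 + 0.4019·0.0000] = 14.5005
Node d (S = 98.98): V_d = e^(−0.04)·[0.5981·0.0000 + 0.4019·0.0000] = 0.0000
Node 0 (S = 115): V_0 = e^(−0.04)·[0.5981·14.5005 + 0.4019·0.0000] = 8.3326

8.33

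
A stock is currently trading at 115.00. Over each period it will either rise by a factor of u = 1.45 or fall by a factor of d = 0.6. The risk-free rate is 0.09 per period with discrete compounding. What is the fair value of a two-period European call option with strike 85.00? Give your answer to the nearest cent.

50.04

Risk-neutral probability p = (1 + 0.09 − 0.6)/(1.45 − 0.6) = 0.4900/0.8500 = 0.5765
Terminal stock prices: S_uu = 241.8, S_ud = 100, S_dd = 41.4
Terminal payoffs (S − K): max(156.8, 0) = 156.8, max(15.05, 0) = 15.05, max(-43.6, 0) = 0
Node u (S = 166.8): V_u = 1/1.09·[0.5765·156.7875 + 0.4235·15.0500] = 88.7683
Node d (S = 69): V_d = 1/1.09·[0.5765·15.0500 + 0.4235·0.0000] = 7.9595
Node 0 (S = 115): V_0 = 1/1.09·[0.5765·88.7683 + 0.4235·7.9595] = 50.0398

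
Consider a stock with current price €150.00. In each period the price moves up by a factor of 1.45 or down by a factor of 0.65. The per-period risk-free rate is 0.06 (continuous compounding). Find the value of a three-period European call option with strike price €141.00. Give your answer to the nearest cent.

€56.66

Risk-neutral probability p = (e^0.06 − 0.65)/(1.45 − 0.65) = 0.4118/0.8000 = 0.5148
Terminal stock prices: S_uuu = 457.3, S_uud = 205, S_udd = 91.89, S_ddd = 41.19
Terminal payoffs (S − K): max(316.3, 0) = 316.3, max(63.99, 0) = 63.99, max(-49.11, 0) = 0, max(-99.81, 0) = 0
Node uu (S = 315.4): V_uu = e^(−0.06)·[0.5148·316.2937 + 0.4852·63.9938] = 182.5862
Node ud (S = 141.4): V_ud = e^(−0.06)·[0.5148·63.9938 + 0.4852·0.0000] = 31.0252
Node dd (S = 63.38): V_dd = e^(−0.06)·[0.5148·0.0000 + 0.4852·0.0000] = 0.0000
Node u (S = 217.5): V_u = e^(−0.06)·[0.5148·182.5862 + 0.4852·31.0252] = 102.6977
Node d (S = 97.5): V_d = e^(−0.06)·[0.5148·31.0252 + 0.4852·0.0000] = 15.0415
Node 0 (S = 150): V_0 = e^(−0.06)·[0.5148·102.6977 + 0.4852·15.0415] = 56.6627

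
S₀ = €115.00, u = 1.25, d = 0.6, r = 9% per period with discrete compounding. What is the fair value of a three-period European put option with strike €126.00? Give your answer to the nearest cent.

€14.92

Risk-neutral probability p = (1 + 0.09 − 0.6)/(1.25 − 0.6) = 0.4900/0.6500 = 0.7538
Terminal stock prices: S_uuu = 224.6, S_uud = 107.8, S_udd = 51.75, S_ddd = 24.84
Terminal payoffs (K − S): max(-98.61, 0) = 0, max(18.19, 0) = 18.19, max(74.25, 0) = 74.25, max(101.2, 0) = 101.2
Node uu (S = 179.7): V_uu = 1/1.09·[0.7538·0.0000 + 0.2462·18.1875] = 4.1073
Node ud (S = 86.25): V_ud = 1/1.09·[0.7538·18.1875 + 0.2462·74.2500] = 29.3463
Node dd (S = 41.4): V_dd = 1/1.09·[0.7538·74.2500 + 0.2462·101.1600] = 74.1963
Node u (S = 143.8): V_u = 1/1.09·[0.7538·4.1073 + 0.2462·29.3463] = 9.4679
Node d (S = 69): V_d = 1/1.09·[0.7538·29.3463 + 0.2462·74.1963] = 37.0517
Node 0 (S = 115): V_0 = 1/1.09·[0.7538·9.4679 + 0.2462·37.0517] = 14.9153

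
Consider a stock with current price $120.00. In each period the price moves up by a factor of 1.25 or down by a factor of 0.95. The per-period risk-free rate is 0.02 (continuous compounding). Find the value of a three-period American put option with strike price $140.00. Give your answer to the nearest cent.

$20.12

Risk-neutral probability p = (e^0.02 − 0.95)/(1.25 − 0.95) = 0.0702/0.3000 = 0.2340
Terminal stock prices: S_uuu = 234.4, S_uud = 178.1, S_udd = 135.4, S_ddd = 102.9
Terminal payoffs (K − S): max(-94.38, 0) = 0, max(-38.12, 0) = 0, max(4.625, 0) = 4.625, max(37.12, 0) = 37.12
Node uu (S = 187.5): continuation = e^(−0.02)·[0.2340·0.0000 + 0.7660·0.0000] = 0.0000; exercise value = 0.0000 ≤ continuation, so V_uu = 0.0000
Node ud (S = 142.5): continuation = e^(−0.02)·[0.2340·0.0000 + 0.7660·4.6250] = 3.4726; exercise value = 0.0000 ≤ continuation, so V_ud = 3.4726
Node dd (S = 108.3): continuation = e^(−0.02)·[0.2340·4.6250 + 0.7660·37.1150] = 28.9278; exercise value = 31.7000 > continuation, so V_dd = 31.7000 (exercise)
Node u (S = 150): continuation = e^(−0.02)·[0.2340·0.0000 + 0.7660·3.4726] = 2.6073; exercise value = 0.0000 ≤ continuation, so V_u = 2.6073
Node d (S = 114): continuation = e^(−0.02)·[0.2340·3.4726 + 0.7660·31.7000] = 24.5977; exercise value = 26.0000 > continuation, so V_d = 26.0000 (exercise)
Node 0 (S = 120): continuation = e^(−0.02)·[0.2340·2.6073 + 0.7660·26.0000] = 20.1196; exercise value = 20.0000 ≤ continuation, so V_0 = 20.1196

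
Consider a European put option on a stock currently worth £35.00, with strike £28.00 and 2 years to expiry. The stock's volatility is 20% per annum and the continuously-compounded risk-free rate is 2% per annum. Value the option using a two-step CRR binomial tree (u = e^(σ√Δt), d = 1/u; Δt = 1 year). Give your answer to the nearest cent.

CRR parameters: u = e^(σ√Δt) = e^(0.2·√1) = 1.2214, d = 1/u = 0.8187
Per-period rate: rΔt = 0.02·1 = 0.02, so R = e^0.02 = 1.0202
Risk-neutral probability p = (e^0.02 − 0.8187)/(1.2214 − 0.8187) = 0.2015/0.4027 = 0.5003
Terminal stock prices: S_uu = 52.21, S_ud = 35, S_dd = 23.46
Terminal payoffs (K − S): max(-24.21, 0) = 0, max(-7, 0) = 0, max(4.539, 0) = 4.539
Node u (S = 42.75): V_u = e^(−0.02)·[0.5003·0.0000 + 0.4997·0.0000] = 0.0000
Node d (S = 28.66): V_d = e^(−0.02)·[0.5003·0.0000 + 0.4997·4.5388] = 2.2230
Node 0 (S = 35): V_0 = e^(−0.02)·[0.5003·0.0000 + 0.4997·2.2230] = 1.0888

£1.09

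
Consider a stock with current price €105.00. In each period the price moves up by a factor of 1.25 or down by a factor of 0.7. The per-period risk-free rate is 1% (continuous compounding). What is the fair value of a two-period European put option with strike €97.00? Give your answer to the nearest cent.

Risk-neutral probability p = (e^0.01 − 0.7)/(1.25 − 0.7) = 0.3101/0.5500 = 0.5637
Terminal stock prices: S_uu = 164.1, S_ud = 91.88, S_dd = 51.45
Terminal payoffs (K − S): max(-67.06, 0) = 0, max(5.125, 0) = 5.125, max(45.55, 0) = 45.55
Node u (S = 131.2): V_u = e^(−0.01)·[0.5637·0.0000 + 0.4363·5.1250] = 2.2136
Node d (S = 73.5): V_d = e^(−0.01)·[0.5637·5.1250 + 0.4363·45.5500] = 22.5348
Node 0 (S = 105): V_0 = e^(−0.01)·[0.5637·2.2136 + 0.4363·22.5348] = 10.9690

€10.97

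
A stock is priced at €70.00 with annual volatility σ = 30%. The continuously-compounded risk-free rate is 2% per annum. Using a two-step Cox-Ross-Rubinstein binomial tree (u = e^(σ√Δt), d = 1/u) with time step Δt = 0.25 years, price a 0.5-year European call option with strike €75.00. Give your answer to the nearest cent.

€4.43

CRR parameters: u = e^(σ√Δt) = e^(0.3·√0.25) = 1.1618, d = 1/u = 0.8607
Per-period rate: rΔt = 0.02·0.25 = 0.005, so R = e^0.005 = 1.0050
Risk-neutral probability p = (e^0.005 − 0.8607)/(1.1618 − 0.8607) = 0.1443/0.3011 = 0.4792
Terminal stock prices: S_uu = 94.49, S_ud = 70, S_dd = 51.86
Terminal payoffs (S − K): max(19.49, 0) = 19.49, max(-5, 0) = 0, max(-23.14, 0) = 0
Node u (S = 81.33): V_u = e^(−0.005)·[0.4792·19.4901 + 0.5208·0.0000] = 9.2934
Node d (S = 60.25): V_d = e^(−0.005)·[0.4792·0.0000 + 0.5208·0.0000] = 0.0000
Node 0 (S = 70): V_0 = e^(−0.005)·[0.4792·9.2934 + 0.5208·0.0000] = 4.4313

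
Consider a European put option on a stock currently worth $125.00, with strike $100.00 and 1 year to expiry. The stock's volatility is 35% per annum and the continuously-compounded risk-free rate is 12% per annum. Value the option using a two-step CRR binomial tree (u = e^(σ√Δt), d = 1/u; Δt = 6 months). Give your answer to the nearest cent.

$4.05

CRR parameters: u = e^(σ√Δt) = e^(0.35·√0.5) = 1.2808, d = 1/u = 0.7808
Per-period rate: rΔt = 0.12·0.5 = 0.06, so R = e^0.06 = 1.0618
Risk-neutral probability p = (e^0.06 − 0.7808)/(1.2808 − 0.7808) = 0.2811/0.5000 = 0.5621
Terminal stock prices: S_uu = 205.1, S_ud = 125, S_dd = 76.2
Terminal payoffs (K − S): max(-105.1, 0) = 0, max(-25, 0) = 0, max(23.8, 0) = 23.8
Node u (S = 160.1): V_u = e^(−0.06)·[0.5621·0.0000 + 0.4379·0.0000] = 0.0000
Node d (S = 97.6): V_d = e^(−0.06)·[0.5621·0.0000 + 0.4379·23.8017] = 9.8157
Node 0 (S = 125): V_0 = e^(−0.06)·[0.5621·0.0000 + 0.4379·9.8157] = 4.0479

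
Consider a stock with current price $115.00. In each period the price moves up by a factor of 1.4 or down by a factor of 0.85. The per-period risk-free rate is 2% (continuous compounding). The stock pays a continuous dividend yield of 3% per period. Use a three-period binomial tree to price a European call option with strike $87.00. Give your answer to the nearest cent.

$29.55

Per-period risk-free factor R = e^0.02 = 1.0202; dividend-adjusted growth = e^(0.02−0.03) = 0.9900.
Risk-neutral probability p = (0.9900 − 0.85)/(1.4 − 0.85) = 0.1400/0.5500 = 0.2546
Terminal stock prices: S_uuu = 315.6, S_uud = 191.6, S_udd = 116.3, S_ddd = 70.62
Terminal payoffs (S − K): max(228.6, 0) = 228.6, max(104.6, 0) = 104.6, max(29.32, 0) = 29.32, max(-16.38, 0) = 0
Node uu (S = 225.4): V_uu = e^(−0.02)·[0.2546·228.5600 + 0.7454·104.5900] = 133.4611
Node ud (S = 136.8): V_ud = e^(−0.02)·[0.2546·104.5900 + 0.7454·29.3225] = 47.5282
Node dd (S = 83.09): V_dd = e^(−0.02)·[0.2546·29.3225 + 0.7454·0.0000] = 7.3187
Node u (S = 161): V_u = e^(−0.02)·[0.2546·133.4611 + 0.7454·47.5282] = 68.0354
Node d (S = 97.75): V_d = e^(−0.02)·[0.2546·47.5282 + 0.7454·7.3187] = 17.2098
Node 0 (S = 115): V_0 = e^(−0.02)·[0.2546·68.0354 + 0.7454·17.2098] = 29.5548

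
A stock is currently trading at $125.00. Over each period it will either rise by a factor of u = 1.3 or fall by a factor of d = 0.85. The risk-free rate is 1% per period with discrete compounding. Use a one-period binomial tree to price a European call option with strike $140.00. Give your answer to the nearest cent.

$7.92

Risk-neutral probability p = (1 + 0.01 − 0.85)/(1.3 − 0.85) = 0.1600/0.4500 = 0.3556
Terminal stock prices: S_u = 162.5, S_d = 106.2
Terminal payoffs (S − K): max(22.5, 0) = 22.5, max(-33.75, 0) = 0
Node 0 (S = 125): V_0 = 1/1.01·[0.3556·22.5000 + 0.6444·0.0000] = 7.9208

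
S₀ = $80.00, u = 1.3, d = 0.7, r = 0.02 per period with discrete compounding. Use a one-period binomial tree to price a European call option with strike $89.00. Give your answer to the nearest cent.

$7.84

Risk-neutral probability p = (1 + 0.02 − 0.7)/(1.3 − 0.7) = 0.3200/0.6000 = 0.5333
Terminal stock prices: S_u = 104, S_d = 56
Terminal payoffs (S − K): max(15, 0) = 15, max(-33, 0) = 0
Node 0 (S = 80): V_0 = 1/1.02·[0.5333·15.0000 + 0.4667·0.0000] = 7.8431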